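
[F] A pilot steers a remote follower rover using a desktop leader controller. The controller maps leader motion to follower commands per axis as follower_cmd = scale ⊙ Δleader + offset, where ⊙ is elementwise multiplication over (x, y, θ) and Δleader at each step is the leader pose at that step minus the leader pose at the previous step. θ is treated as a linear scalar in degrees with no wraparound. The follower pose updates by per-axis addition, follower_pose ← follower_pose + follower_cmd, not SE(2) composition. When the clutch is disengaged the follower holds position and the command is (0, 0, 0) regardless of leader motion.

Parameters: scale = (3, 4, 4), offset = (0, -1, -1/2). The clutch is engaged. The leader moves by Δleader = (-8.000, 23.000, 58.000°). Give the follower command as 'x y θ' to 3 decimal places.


axis x: 3·-8.000 + 0 = -24.000
axis y: 4·23.000 + -1 = 91.000
axis θ: 4·58.000 + -1/2 = 231.500

-24.000 91.000 231.500


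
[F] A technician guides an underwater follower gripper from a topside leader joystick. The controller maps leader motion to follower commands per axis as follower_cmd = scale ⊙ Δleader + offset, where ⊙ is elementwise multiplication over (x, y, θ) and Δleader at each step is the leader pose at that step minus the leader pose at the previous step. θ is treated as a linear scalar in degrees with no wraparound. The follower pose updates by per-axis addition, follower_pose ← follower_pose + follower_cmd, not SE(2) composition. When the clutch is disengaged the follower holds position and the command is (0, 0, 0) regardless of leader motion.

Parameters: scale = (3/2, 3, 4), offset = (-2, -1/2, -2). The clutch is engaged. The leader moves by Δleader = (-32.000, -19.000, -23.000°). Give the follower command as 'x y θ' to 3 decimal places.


axis x: 3/2·-32.000 + -2 = -50.000
axis y: 3·-19.000 + -1/2 = -57.500
axis θ: 4·-23.000 + -2 = -94.000

-50.000 -57.500 -94.000


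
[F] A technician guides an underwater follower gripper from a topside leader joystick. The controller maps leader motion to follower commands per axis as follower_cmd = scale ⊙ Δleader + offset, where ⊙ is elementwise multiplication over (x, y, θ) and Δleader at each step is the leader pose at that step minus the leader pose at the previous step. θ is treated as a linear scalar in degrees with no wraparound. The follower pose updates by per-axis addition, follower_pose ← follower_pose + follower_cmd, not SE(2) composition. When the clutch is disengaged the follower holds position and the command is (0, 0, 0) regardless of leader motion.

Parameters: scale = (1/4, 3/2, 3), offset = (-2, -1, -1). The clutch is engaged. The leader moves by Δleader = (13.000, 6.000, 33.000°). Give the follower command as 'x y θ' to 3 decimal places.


axis x: 1/4·13.000 + -2 = 1.250
axis y: 3/2·6.000 + -1 = 8.000
axis θ: 3·33.000 + -1 = 98.000

1.250 8.000 98.000


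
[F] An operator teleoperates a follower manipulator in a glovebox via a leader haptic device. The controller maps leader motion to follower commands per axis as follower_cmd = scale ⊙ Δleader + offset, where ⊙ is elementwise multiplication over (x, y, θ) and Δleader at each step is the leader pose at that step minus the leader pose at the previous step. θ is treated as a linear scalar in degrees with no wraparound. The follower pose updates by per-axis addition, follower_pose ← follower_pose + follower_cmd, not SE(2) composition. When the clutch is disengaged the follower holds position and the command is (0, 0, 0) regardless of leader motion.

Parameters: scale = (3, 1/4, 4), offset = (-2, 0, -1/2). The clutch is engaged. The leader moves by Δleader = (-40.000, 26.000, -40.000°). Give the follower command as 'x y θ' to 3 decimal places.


-122.000 6.500 -160.500

axis x: 3·-40.000 + -2 = -122.000
axis y: 1/4·26.000 + 0 = 6.500
axis θ: 4·-40.000 + -1/2 = -160.500


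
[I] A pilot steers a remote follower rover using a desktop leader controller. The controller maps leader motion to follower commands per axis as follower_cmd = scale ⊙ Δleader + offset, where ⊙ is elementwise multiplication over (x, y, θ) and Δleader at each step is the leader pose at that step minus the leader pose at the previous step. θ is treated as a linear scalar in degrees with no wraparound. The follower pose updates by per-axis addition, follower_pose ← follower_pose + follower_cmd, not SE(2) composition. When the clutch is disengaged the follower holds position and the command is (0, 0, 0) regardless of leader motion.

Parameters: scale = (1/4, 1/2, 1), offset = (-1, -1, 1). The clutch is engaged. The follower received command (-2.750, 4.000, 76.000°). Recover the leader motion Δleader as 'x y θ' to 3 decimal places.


axis x: (-2.750 − -1) / (1/4) = -7.000
axis y: (4.000 − -1) / (1/2) = 10.000
axis θ: (76.000 − 1) / (1) = 75.000

-7.000 10.000 75.000


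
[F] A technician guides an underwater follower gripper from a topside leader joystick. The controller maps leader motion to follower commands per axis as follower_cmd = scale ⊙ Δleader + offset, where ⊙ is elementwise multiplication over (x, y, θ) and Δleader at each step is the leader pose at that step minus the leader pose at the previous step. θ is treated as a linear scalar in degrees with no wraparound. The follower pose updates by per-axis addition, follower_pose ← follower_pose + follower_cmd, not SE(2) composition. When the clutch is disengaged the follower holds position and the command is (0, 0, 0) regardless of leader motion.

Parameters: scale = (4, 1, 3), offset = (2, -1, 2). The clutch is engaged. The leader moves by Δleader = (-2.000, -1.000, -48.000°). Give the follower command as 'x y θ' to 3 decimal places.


-6.000 -2.000 -142.000

axis x: 4·-2.000 + 2 = -6.000
axis y: 1·-1.000 + -1 = -2.000
axis θ: 3·-48.000 + 2 = -142.000


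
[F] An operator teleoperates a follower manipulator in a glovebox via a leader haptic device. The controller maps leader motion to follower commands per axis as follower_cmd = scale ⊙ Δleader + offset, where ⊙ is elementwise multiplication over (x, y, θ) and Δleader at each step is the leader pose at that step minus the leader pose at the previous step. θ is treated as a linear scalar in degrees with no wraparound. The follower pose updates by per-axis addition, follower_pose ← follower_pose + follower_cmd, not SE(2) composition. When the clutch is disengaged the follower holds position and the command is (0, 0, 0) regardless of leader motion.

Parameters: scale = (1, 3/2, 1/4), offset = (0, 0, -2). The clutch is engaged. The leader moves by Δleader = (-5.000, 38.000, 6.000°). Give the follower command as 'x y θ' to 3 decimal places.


-5.000 57.000 -0.500

axis x: 1·-5.000 + 0 = -5.000
axis y: 3/2·38.000 + 0 = 57.000
axis θ: 1/4·6.000 + -2 = -0.500


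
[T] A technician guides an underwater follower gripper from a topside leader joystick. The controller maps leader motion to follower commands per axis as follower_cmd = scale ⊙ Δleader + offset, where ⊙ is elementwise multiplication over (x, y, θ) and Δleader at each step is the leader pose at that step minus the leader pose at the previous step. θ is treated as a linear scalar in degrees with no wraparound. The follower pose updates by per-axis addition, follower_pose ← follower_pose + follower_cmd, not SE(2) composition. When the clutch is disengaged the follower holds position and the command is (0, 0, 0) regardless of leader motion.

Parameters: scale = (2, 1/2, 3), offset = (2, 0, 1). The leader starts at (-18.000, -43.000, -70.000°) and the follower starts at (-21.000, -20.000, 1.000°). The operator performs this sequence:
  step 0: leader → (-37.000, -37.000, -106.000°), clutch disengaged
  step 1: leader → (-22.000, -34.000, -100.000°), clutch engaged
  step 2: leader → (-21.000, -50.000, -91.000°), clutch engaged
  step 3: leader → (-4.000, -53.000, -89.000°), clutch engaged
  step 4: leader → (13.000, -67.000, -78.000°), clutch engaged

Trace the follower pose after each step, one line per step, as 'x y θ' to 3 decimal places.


-21.000 -20.000 1.000
11.000 -18.500 20.000
15.000 -26.500 48.000
51.000 -28.000 55.000
87.000 -35.000 89.000

step 0: Δleader=(-19.000, 6.000, -36.000°), disengaged; cmd=(0,0,0) → follower holds at (-21.000, -20.000, 1.000°)
step 1: Δleader=(15.000, 3.000, 6.000°), engaged; cmd=(32.000, 1.500, 19.000°) → follower=(11.000, -18.500, 20.000°)
step 2: Δleader=(1.000, -16.000, 9.000°), engaged; cmd=(4.000, -8.000, 28.000°) → follower=(15.000, -26.500, 48.000°)
step 3: Δleader=(17.000, -3.000, 2.000°), engaged; cmd=(36.000, -1.500, 7.000°) → follower=(51.000, -28.000, 55.000°)
step 4: Δleader=(17.000, -14.000, 11.000°), engaged; cmd=(36.000, -7.000, 34.000°) → follower=(87.000, -35.000, 89.000°)


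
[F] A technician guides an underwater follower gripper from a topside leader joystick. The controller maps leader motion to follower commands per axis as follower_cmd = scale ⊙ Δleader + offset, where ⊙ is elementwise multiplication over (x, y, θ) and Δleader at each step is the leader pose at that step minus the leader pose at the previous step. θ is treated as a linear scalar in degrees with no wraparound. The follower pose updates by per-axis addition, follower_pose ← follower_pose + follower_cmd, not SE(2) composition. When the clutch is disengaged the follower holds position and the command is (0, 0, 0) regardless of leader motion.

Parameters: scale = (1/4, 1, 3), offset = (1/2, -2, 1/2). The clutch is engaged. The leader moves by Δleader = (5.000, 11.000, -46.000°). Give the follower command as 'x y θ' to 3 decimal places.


axis x: 1/4·5.000 + 1/2 = 1.750
axis y: 1·11.000 + -2 = 9.000
axis θ: 3·-46.000 + 1/2 = -137.500

1.750 9.000 -137.500


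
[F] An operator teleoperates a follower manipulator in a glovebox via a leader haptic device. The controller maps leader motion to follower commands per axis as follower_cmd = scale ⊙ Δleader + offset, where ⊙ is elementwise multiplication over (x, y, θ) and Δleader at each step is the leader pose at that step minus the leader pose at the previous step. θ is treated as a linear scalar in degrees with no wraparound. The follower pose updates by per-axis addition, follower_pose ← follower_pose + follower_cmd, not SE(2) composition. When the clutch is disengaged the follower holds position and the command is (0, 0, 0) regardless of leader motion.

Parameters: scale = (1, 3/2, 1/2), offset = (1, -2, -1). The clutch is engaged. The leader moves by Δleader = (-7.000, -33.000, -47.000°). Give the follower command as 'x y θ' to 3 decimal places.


axis x: 1·-7.000 + 1 = -6.000
axis y: 3/2·-33.000 + -2 = -51.500
axis θ: 1/2·-47.000 + -1 = -24.500

-6.000 -51.500 -24.500


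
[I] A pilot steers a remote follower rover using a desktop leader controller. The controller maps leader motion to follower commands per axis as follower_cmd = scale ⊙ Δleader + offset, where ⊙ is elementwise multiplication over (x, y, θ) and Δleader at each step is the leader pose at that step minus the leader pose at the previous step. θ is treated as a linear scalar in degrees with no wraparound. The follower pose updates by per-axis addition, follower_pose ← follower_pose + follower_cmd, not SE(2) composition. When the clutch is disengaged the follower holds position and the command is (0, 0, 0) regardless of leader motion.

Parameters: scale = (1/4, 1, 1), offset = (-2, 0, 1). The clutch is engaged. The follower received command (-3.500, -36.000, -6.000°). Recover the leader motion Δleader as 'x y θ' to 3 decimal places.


axis x: (-3.500 − -2) / (1/4) = -6.000
axis y: (-36.000 − 0) / (1) = -36.000
axis θ: (-6.000 − 1) / (1) = -7.000

-6.000 -36.000 -7.000


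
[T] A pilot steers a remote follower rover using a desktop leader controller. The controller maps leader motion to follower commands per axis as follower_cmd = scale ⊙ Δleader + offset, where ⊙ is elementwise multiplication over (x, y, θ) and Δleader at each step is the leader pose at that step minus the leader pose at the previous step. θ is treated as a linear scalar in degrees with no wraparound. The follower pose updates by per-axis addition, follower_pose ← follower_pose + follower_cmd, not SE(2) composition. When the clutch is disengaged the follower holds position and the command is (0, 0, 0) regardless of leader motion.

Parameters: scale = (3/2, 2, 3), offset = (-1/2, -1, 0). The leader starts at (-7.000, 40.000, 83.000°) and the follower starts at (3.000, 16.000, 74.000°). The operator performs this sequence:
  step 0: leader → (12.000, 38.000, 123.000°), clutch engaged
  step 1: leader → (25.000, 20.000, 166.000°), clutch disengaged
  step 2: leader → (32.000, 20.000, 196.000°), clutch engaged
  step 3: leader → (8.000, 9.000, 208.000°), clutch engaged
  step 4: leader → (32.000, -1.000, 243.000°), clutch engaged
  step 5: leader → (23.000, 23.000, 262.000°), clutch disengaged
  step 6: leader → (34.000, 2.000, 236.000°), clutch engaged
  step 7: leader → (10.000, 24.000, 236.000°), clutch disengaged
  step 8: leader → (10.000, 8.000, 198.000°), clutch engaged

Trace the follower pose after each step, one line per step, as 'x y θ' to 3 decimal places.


31.000 11.000 194.000
31.000 11.000 194.000
41.000 10.000 284.000
4.500 -13.000 320.000
40.000 -34.000 425.000
40.000 -34.000 425.000
56.000 -77.000 347.000
56.000 -77.000 347.000
55.500 -110.000 233.000

step 0: Δleader=(19.000, -2.000, 40.000°), engaged; cmd=(28.000, -5.000, 120.000°) → follower=(31.000, 11.000, 194.000°)
step 1: Δleader=(13.000, -18.000, 43.000°), disengaged; cmd=(0,0,0) → follower holds at (31.000, 11.000, 194.000°)
step 2: Δleader=(7.000, 0.000, 30.000°), engaged; cmd=(10.000, -1.000, 90.000°) → follower=(41.000, 10.000, 284.000°)
step 3: Δleader=(-24.000, -11.000, 12.000°), engaged; cmd=(-36.500, -23.000, 36.000°) → follower=(4.500, -13.000, 320.000°)
step 4: Δleader=(24.000, -10.000, 35.000°), engaged; cmd=(35.500, -21.000, 105.000°) → follower=(40.000, -34.000, 425.000°)
step 5: Δleader=(-9.000, 24.000, 19.000°), disengaged; cmd=(0,0,0) → follower holds at (40.000, -34.000, 425.000°)
step 6: Δleader=(11.000, -21.000, -26.000°), engaged; cmd=(16.000, -43.000, -78.000°) → follower=(56.000, -77.000, 347.000°)
step 7: Δleader=(-24.000, 22.000, 0.000°), disengaged; cmd=(0,0,0) → follower holds at (56.000, -77.000, 347.000°)
step 8: Δleader=(0.000, -16.000, -38.000°), engaged; cmd=(-0.500, -33.000, -114.000°) → follower=(55.500, -110.000, 233.000°)


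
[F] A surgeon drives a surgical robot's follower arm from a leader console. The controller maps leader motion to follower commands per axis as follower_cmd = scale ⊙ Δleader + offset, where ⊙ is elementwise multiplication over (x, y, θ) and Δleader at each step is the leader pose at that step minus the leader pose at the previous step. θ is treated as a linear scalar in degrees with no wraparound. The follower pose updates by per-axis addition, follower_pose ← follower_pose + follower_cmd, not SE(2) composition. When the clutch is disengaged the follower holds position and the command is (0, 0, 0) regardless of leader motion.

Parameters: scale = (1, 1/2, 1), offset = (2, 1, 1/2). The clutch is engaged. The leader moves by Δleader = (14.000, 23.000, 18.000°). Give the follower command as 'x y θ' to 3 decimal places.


axis x: 1·14.000 + 2 = 16.000
axis y: 1/2·23.000 + 1 = 12.500
axis θ: 1·18.000 + 1/2 = 18.500

16.000 12.500 18.500


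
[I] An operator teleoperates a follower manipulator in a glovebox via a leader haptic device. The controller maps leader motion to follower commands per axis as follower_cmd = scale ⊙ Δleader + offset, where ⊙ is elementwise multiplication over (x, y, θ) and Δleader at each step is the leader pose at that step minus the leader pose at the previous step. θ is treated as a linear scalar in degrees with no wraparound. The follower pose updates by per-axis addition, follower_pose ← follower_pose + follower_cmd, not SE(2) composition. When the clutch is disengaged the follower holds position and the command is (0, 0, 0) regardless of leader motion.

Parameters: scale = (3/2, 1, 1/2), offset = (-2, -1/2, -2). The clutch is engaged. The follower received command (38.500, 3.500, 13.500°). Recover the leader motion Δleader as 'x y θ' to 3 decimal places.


axis x: (38.500 − -2) / (3/2) = 27.000
axis y: (3.500 − -1/2) / (1) = 4.000
axis θ: (13.500 − -2) / (1/2) = 31.000

27.000 4.000 31.000


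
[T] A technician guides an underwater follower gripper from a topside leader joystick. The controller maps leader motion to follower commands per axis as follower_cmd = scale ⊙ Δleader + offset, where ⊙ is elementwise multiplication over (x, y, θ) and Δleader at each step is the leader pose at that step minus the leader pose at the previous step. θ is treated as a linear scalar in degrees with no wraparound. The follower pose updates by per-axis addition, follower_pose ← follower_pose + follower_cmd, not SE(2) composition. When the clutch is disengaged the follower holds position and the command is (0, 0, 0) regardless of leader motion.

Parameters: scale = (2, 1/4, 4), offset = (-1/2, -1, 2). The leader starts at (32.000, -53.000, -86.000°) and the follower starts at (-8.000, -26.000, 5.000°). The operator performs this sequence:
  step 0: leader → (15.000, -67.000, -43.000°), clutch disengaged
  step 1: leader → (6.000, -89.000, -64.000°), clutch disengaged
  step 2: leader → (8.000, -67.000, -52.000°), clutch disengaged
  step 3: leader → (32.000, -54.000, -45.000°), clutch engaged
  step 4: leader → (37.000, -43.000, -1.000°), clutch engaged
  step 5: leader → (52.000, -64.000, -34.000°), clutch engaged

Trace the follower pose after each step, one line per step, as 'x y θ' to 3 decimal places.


-8.000 -26.000 5.000
-8.000 -26.000 5.000
-8.000 -26.000 5.000
39.500 -23.750 35.000
49.000 -22.000 213.000
78.500 -28.250 83.000

step 0: Δleader=(-17.000, -14.000, 43.000°), disengaged; cmd=(0,0,0) → follower holds at (-8.000, -26.000, 5.000°)
step 1: Δleader=(-9.000, -22.000, -21.000°), disengaged; cmd=(0,0,0) → follower holds at (-8.000, -26.000, 5.000°)
step 2: Δleader=(2.000, 22.000, 12.000°), disengaged; cmd=(0,0,0) → follower holds at (-8.000, -26.000, 5.000°)
step 3: Δleader=(24.000, 13.000, 7.000°), engaged; cmd=(47.500, 2.250, 30.000°) → follower=(39.500, -23.750, 35.000°)
step 4: Δleader=(5.000, 11.000, 44.000°), engaged; cmd=(9.500, 1.750, 178.000°) → follower=(49.000, -22.000, 213.000°)
step 5: Δleader=(15.000, -21.000, -33.000°), engaged; cmd=(29.500, -6.250, -130.000°) → follower=(78.500, -28.250, 83.000°)


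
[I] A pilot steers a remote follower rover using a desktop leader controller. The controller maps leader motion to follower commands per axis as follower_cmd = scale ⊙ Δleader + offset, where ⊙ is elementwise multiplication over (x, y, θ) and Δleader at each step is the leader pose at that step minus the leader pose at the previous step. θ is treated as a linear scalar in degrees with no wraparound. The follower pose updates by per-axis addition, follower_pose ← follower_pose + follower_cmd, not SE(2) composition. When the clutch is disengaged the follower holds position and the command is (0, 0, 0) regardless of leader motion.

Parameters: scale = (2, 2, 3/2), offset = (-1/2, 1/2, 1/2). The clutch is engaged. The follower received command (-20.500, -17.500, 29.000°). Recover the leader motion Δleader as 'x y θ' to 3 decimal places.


-10.000 -9.000 19.000

axis x: (-20.500 − -1/2) / (2) = -10.000
axis y: (-17.500 − 1/2) / (2) = -9.000
axis θ: (29.000 − 1/2) / (3/2) = 19.000


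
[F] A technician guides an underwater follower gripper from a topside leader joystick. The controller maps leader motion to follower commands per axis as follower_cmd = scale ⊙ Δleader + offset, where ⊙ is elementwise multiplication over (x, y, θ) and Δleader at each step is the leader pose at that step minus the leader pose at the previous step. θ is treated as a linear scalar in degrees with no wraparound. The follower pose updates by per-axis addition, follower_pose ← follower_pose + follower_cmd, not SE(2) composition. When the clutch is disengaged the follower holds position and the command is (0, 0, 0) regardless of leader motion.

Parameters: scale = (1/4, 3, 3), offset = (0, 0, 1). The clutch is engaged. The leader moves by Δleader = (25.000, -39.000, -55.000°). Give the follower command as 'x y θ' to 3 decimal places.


axis x: 1/4·25.000 + 0 = 6.250
axis y: 3·-39.000 + 0 = -117.000
axis θ: 3·-55.000 + 1 = -164.000

6.250 -117.000 -164.000


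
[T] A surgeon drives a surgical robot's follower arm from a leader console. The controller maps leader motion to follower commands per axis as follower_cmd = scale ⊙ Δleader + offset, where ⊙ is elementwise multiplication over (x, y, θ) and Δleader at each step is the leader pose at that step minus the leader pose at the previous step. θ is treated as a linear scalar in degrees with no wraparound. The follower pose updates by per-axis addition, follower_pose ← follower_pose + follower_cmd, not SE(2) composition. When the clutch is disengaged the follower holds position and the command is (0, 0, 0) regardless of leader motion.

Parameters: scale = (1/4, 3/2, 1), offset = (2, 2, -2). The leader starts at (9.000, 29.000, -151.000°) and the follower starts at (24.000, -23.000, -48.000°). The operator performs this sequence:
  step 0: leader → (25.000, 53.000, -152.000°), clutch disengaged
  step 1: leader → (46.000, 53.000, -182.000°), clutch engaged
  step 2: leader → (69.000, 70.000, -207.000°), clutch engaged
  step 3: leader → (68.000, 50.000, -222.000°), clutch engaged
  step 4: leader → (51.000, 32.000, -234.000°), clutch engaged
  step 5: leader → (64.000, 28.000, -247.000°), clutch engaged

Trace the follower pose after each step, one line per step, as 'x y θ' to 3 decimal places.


24.000 -23.000 -48.000
31.250 -21.000 -80.000
39.000 6.500 -107.000
40.750 -21.500 -124.000
38.500 -46.500 -138.000
43.750 -50.500 -153.000

step 0: Δleader=(16.000, 24.000, -1.000°), disengaged; cmd=(0,0,0) → follower holds at (24.000, -23.000, -48.000°)
step 1: Δleader=(21.000, 0.000, -30.000°), engaged; cmd=(7.250, 2.000, -32.000°) → follower=(31.250, -21.000, -80.000°)
step 2: Δleader=(23.000, 17.000, -25.000°), engaged; cmd=(7.750, 27.500, -27.000°) → follower=(39.000, 6.500, -107.000°)
step 3: Δleader=(-1.000, -20.000, -15.000°), engaged; cmd=(1.750, -28.000, -17.000°) → follower=(40.750, -21.500, -124.000°)
step 4: Δleader=(-17.000, -18.000, -12.000°), engaged; cmd=(-2.250, -25.000, -14.000°) → follower=(38.500, -46.500, -138.000°)
step 5: Δleader=(13.000, -4.000, -13.000°), engaged; cmd=(5.250, -4.000, -15.000°) → follower=(43.750, -50.500, -153.000°)


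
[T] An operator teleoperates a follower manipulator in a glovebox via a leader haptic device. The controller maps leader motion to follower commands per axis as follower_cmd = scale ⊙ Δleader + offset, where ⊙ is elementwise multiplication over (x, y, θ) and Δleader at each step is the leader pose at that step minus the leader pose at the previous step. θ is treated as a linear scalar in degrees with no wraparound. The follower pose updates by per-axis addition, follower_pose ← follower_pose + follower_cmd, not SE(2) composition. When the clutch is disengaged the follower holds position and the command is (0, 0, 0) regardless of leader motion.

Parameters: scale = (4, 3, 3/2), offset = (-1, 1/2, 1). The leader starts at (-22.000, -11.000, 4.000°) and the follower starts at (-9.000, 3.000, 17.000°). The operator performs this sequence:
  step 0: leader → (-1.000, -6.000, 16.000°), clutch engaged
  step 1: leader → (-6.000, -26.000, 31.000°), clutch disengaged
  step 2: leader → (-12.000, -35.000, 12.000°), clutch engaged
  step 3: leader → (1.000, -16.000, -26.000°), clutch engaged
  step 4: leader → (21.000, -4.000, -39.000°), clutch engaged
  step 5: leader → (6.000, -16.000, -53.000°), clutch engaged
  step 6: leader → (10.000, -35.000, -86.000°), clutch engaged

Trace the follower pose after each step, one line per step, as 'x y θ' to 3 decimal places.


74.000 18.500 36.000
74.000 18.500 36.000
49.000 -8.000 8.500
100.000 49.500 -47.500
179.000 86.000 -66.000
118.000 50.500 -86.000
133.000 -6.000 -134.500

step 0: Δleader=(21.000, 5.000, 12.000°), engaged; cmd=(83.000, 15.500, 19.000°) → follower=(74.000, 18.500, 36.000°)
step 1: Δleader=(-5.000, -20.000, 15.000°), disengaged; cmd=(0,0,0) → follower holds at (74.000, 18.500, 36.000°)
step 2: Δleader=(-6.000, -9.000, -19.000°), engaged; cmd=(-25.000, -26.500, -27.500°) → follower=(49.000, -8.000, 8.500°)
step 3: Δleader=(13.000, 19.000, -38.000°), engaged; cmd=(51.000, 57.500, -56.000°) → follower=(100.000, 49.500, -47.500°)
step 4: Δleader=(20.000, 12.000, -13.000°), engaged; cmd=(79.000, 36.500, -18.500°) → follower=(179.000, 86.000, -66.000°)
step 5: Δleader=(-15.000, -12.000, -14.000°), engaged; cmd=(-61.000, -35.500, -20.000°) → follower=(118.000, 50.500, -86.000°)
step 6: Δleader=(4.000, -19.000, -33.000°), engaged; cmd=(15.000, -56.500, -48.500°) → follower=(133.000, -6.000, -134.500°)


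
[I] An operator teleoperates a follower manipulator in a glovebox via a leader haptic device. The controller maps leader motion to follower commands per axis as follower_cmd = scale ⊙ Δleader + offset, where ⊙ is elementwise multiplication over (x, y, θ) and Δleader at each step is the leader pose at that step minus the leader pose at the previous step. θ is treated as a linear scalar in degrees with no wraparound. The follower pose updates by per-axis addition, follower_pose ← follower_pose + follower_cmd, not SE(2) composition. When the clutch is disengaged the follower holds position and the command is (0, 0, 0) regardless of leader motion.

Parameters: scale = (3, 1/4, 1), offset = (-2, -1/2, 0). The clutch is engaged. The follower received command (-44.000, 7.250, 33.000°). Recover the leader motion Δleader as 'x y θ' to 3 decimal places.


axis x: (-44.000 − -2) / (3) = -14.000
axis y: (7.250 − -1/2) / (1/4) = 31.000
axis θ: (33.000 − 0) / (1) = 33.000

-14.000 31.000 33.000


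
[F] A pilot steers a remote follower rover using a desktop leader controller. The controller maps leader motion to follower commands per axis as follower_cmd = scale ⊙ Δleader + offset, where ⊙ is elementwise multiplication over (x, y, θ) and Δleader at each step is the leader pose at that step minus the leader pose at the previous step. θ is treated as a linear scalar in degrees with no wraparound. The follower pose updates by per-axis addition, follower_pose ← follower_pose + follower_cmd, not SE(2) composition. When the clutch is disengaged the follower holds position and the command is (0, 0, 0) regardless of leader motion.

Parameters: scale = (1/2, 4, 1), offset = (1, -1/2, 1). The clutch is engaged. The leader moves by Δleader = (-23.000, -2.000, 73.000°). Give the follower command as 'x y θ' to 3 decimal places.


axis x: 1/2·-23.000 + 1 = -10.500
axis y: 4·-2.000 + -1/2 = -8.500
axis θ: 1·73.000 + 1 = 74.000

-10.500 -8.500 74.000


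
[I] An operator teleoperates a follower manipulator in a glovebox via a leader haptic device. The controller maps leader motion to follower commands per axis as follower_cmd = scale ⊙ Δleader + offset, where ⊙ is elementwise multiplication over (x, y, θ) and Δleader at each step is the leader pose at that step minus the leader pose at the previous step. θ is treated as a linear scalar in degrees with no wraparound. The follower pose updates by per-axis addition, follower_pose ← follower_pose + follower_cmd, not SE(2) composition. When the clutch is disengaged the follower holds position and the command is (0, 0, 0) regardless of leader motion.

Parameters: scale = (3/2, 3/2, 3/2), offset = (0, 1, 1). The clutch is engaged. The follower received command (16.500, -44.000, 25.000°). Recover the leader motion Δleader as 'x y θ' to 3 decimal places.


11.000 -30.000 16.000

axis x: (16.500 − 0) / (3/2) = 11.000
axis y: (-44.000 − 1) / (3/2) = -30.000
axis θ: (25.000 − 1) / (3/2) = 16.000


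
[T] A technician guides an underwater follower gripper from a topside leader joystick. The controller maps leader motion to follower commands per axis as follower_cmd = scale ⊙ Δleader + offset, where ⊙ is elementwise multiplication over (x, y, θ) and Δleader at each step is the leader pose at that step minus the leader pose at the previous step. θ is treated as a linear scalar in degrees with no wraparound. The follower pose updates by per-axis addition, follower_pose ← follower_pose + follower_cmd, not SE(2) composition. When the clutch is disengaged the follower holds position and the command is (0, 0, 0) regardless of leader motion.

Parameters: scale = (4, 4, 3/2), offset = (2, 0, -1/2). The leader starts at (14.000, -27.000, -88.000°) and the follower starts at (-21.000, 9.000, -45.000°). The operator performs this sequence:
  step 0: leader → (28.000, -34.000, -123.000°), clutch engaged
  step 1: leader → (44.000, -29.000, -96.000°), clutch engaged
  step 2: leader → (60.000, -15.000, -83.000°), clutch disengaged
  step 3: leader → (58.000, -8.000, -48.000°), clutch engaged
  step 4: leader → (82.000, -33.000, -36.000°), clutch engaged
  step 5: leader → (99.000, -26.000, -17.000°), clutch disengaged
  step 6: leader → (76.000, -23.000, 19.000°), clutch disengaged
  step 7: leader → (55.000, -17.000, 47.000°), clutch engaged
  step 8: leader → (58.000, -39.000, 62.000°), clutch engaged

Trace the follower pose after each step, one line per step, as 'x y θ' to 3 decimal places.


step 0: Δleader=(14.000, -7.000, -35.000°), engaged; cmd=(58.000, -28.000, -53.000°) → follower=(37.000, -19.000, -98.000°)
step 1: Δleader=(16.000, 5.000, 27.000°), engaged; cmd=(66.000, 20.000, 40.000°) → follower=(103.000, 1.000, -58.000°)
step 2: Δleader=(16.000, 14.000, 13.000°), disengaged; cmd=(0,0,0) → follower holds at (103.000, 1.000, -58.000°)
step 3: Δleader=(-2.000, 7.000, 35.000°), engaged; cmd=(-6.000, 28.000, 52.000°) → follower=(97.000, 29.000, -6.000°)
step 4: Δleader=(24.000, -25.000, 12.000°), engaged; cmd=(98.000, -100.000, 17.500°) → follower=(195.000, -71.000, 11.500°)
step 5: Δleader=(17.000, 7.000, 19.000°), disengaged; cmd=(0,0,0) → follower holds at (195.000, -71.000, 11.500°)
step 6: Δleader=(-23.000, 3.000, 36.000°), disengaged; cmd=(0,0,0) → follower holds at (195.000, -71.000, 11.500°)
step 7: Δleader=(-21.000, 6.000, 28.000°), engaged; cmd=(-82.000, 24.000, 41.500°) → follower=(113.000, -47.000, 53.000°)
step 8: Δleader=(3.000, -22.000, 15.000°), engaged; cmd=(14.000, -88.000, 22.000°) → follower=(127.000, -135.000, 75.000°)

37.000 -19.000 -98.000
103.000 1.000 -58.000
103.000 1.000 -58.000
97.000 29.000 -6.000
195.000 -71.000 11.500
195.000 -71.000 11.500
195.000 -71.000 11.500
113.000 -47.000 53.000
127.000 -135.000 75.000


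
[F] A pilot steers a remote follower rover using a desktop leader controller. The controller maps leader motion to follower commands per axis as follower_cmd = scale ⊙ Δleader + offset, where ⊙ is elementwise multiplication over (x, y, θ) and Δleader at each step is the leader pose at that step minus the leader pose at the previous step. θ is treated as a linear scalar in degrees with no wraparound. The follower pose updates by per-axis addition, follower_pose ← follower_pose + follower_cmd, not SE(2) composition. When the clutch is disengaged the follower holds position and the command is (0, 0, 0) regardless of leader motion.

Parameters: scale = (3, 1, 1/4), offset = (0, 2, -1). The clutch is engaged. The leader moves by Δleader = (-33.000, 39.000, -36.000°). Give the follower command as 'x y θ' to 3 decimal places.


axis x: 3·-33.000 + 0 = -99.000
axis y: 1·39.000 + 2 = 41.000
axis θ: 1/4·-36.000 + -1 = -10.000

-99.000 41.000 -10.000


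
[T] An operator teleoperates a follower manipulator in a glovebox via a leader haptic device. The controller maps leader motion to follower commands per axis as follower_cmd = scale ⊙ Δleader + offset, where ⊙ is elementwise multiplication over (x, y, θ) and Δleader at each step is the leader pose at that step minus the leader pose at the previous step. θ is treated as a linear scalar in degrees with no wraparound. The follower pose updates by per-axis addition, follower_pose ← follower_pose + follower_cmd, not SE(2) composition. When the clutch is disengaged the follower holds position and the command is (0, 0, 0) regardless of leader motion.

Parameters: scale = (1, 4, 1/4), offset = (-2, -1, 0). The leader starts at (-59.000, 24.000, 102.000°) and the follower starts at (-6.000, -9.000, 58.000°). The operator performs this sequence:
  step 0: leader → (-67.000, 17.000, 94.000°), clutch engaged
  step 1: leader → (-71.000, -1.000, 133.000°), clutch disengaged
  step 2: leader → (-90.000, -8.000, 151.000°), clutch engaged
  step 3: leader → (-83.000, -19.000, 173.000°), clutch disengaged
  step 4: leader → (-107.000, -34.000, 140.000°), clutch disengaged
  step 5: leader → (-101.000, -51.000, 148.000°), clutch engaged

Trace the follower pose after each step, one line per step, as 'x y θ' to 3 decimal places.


step 0: Δleader=(-8.000, -7.000, -8.000°), engaged; cmd=(-10.000, -29.000, -2.000°) → follower=(-16.000, -38.000, 56.000°)
step 1: Δleader=(-4.000, -18.000, 39.000°), disengaged; cmd=(0,0,0) → follower holds at (-16.000, -38.000, 56.000°)
step 2: Δleader=(-19.000, -7.000, 18.000°), engaged; cmd=(-21.000, -29.000, 4.500°) → follower=(-37.000, -67.000, 60.500°)
step 3: Δleader=(7.000, -11.000, 22.000°), disengaged; cmd=(0,0,0) → follower holds at (-37.000, -67.000, 60.500°)
step 4: Δleader=(-24.000, -15.000, -33.000°), disengaged; cmd=(0,0,0) → follower holds at (-37.000, -67.000, 60.500°)
step 5: Δleader=(6.000, -17.000, 8.000°), engaged; cmd=(4.000, -69.000, 2.000°) → follower=(-33.000, -136.000, 62.500°)

-16.000 -38.000 56.000
-16.000 -38.000 56.000
-37.000 -67.000 60.500
-37.000 -67.000 60.500
-37.000 -67.000 60.500
-33.000 -136.000 62.500


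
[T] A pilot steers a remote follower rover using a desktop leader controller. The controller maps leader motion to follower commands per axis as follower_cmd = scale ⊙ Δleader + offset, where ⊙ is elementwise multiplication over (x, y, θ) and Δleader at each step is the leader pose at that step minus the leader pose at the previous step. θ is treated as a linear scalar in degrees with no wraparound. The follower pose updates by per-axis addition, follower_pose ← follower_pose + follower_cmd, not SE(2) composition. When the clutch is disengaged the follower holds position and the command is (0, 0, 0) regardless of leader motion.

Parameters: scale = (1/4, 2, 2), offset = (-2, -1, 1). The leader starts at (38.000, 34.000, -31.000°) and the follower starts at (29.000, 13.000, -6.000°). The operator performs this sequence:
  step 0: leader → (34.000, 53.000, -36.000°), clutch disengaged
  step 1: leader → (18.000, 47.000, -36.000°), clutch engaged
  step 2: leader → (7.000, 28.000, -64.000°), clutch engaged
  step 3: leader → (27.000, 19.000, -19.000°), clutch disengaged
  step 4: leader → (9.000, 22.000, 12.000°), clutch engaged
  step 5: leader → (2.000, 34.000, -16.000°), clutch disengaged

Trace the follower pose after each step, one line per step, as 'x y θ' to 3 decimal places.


step 0: Δleader=(-4.000, 19.000, -5.000°), disengaged; cmd=(0,0,0) → follower holds at (29.000, 13.000, -6.000°)
step 1: Δleader=(-16.000, -6.000, 0.000°), engaged; cmd=(-6.000, -13.000, 1.000°) → follower=(23.000, 0.000, -5.000°)
step 2: Δleader=(-11.000, -19.000, -28.000°), engaged; cmd=(-4.750, -39.000, -55.000°) → follower=(18.250, -39.000, -60.000°)
step 3: Δleader=(20.000, -9.000, 45.000°), disengaged; cmd=(0,0,0) → follower holds at (18.250, -39.000, -60.000°)
step 4: Δleader=(-18.000, 3.000, 31.000°), engaged; cmd=(-6.500, 5.000, 63.000°) → follower=(11.750, -34.000, 3.000°)
step 5: Δleader=(-7.000, 12.000, -28.000°), disengaged; cmd=(0,0,0) → follower holds at (11.750, -34.000, 3.000°)

29.000 13.000 -6.000
23.000 0.000 -5.000
18.250 -39.000 -60.000
18.250 -39.000 -60.000
11.750 -34.000 3.000
11.750 -34.000 3.000


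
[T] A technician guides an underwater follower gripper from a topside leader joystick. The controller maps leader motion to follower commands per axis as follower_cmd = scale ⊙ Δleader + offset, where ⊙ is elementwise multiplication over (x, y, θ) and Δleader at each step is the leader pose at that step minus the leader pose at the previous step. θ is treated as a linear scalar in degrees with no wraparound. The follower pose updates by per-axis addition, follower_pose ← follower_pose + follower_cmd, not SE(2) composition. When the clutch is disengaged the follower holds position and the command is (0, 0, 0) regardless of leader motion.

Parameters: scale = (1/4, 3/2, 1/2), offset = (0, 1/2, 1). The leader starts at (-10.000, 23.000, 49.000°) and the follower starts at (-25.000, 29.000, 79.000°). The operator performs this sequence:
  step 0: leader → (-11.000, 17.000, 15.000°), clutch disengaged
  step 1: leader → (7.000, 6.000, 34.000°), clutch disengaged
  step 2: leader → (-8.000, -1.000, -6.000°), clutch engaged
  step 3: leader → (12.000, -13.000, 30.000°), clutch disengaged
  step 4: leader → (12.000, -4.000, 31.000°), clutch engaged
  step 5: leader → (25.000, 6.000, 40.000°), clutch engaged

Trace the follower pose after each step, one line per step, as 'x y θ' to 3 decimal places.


-25.000 29.000 79.000
-25.000 29.000 79.000
-28.750 19.000 60.000
-28.750 19.000 60.000
-28.750 33.000 61.500
-25.500 48.500 67.000

step 0: Δleader=(-1.000, -6.000, -34.000°), disengaged; cmd=(0,0,0) → follower holds at (-25.000, 29.000, 79.000°)
step 1: Δleader=(18.000, -11.000, 19.000°), disengaged; cmd=(0,0,0) → follower holds at (-25.000, 29.000, 79.000°)
step 2: Δleader=(-15.000, -7.000, -40.000°), engaged; cmd=(-3.750, -10.000, -19.000°) → follower=(-28.750, 19.000, 60.000°)
step 3: Δleader=(20.000, -12.000, 36.000°), disengaged; cmd=(0,0,0) → follower holds at (-28.750, 19.000, 60.000°)
step 4: Δleader=(0.000, 9.000, 1.000°), engaged; cmd=(0.000, 14.000, 1.500°) → follower=(-28.750, 33.000, 61.500°)
step 5: Δleader=(13.000, 10.000, 9.000°), engaged; cmd=(3.250, 15.500, 5.500°) → follower=(-25.500, 48.500, 67.000°)


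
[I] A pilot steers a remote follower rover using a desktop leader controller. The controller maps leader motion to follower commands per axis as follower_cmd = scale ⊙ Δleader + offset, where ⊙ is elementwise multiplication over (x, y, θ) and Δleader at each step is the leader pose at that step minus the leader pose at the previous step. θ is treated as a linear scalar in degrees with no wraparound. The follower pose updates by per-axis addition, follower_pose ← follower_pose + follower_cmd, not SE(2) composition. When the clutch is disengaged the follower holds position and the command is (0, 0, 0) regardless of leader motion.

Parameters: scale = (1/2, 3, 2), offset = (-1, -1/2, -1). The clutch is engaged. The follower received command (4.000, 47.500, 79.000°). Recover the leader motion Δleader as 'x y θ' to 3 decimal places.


10.000 16.000 40.000

axis x: (4.000 − -1) / (1/2) = 10.000
axis y: (47.500 − -1/2) / (3) = 16.000
axis θ: (79.000 − -1) / (2) = 40.000


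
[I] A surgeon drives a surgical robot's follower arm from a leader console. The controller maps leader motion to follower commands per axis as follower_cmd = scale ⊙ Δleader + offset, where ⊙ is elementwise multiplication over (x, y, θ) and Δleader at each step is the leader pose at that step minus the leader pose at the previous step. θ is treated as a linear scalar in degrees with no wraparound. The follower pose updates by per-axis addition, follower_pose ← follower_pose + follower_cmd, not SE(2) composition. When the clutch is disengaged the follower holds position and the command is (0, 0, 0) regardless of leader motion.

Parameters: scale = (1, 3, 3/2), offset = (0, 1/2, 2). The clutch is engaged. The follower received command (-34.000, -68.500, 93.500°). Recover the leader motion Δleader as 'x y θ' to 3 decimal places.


-34.000 -23.000 61.000

axis x: (-34.000 − 0) / (1) = -34.000
axis y: (-68.500 − 1/2) / (3) = -23.000
axis θ: (93.500 − 2) / (3/2) = 61.000
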